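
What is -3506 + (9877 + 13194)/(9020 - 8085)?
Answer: -3255039/935 ≈ -3481.3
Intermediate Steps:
-3506 + (9877 + 13194)/(9020 - 8085) = -3506 + 23071/935 = -3255039/935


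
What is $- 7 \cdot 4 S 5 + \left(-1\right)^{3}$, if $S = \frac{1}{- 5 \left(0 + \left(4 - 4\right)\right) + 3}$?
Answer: $- \frac{143}{3} \approx -47.667$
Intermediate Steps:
$S = \frac{1}{3}$ ($S = \frac{1}{- 5 \left(0 + 0\right) + 3} = \frac{1}{\left(-5\right) 0 + 3} = \frac{1}{0 + 3} = \frac{1}{3} \approx 0.33333$)
$- 7 \cdot 4 S 5 + \left(-1\right)^{3} = - 7 \cdot 4 \cdot \frac{1}{3} \cdot 5 + \left(-1\right)^{3} = - 7 \cdot \frac{4}{3} \cdot 5 - 1 = \left(-7\right) \frac{20}{3} - 1 = - \frac{140}{3} - 1 = - \frac{143}{3}$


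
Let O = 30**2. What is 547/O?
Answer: 547/900 ≈ 0.60778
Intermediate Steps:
O = 900
547/O = 547/900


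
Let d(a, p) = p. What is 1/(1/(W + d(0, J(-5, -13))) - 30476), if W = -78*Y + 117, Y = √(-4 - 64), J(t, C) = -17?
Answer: -12913046812/393538011594913 - 156*I*√17/393538011594913 ≈ -3.2813e-5 - 1.6344e-12*I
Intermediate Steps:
Y = 2*I*√17 (Y = √(-68) = 2*I*√17 ≈ 8.2462*I)
W = 117 - 156*I*√17 (W = -156*I*√17 + 117 = 117 - 156*I*√17 ≈ 117.0 - 643.2*I)
1/(1/(W + d(0, J(-5, -13))) - 30476) = 1/(1/((117 - 156*I*√17) - 17) - 30476) = 1/(1/(100 - 156*I*√17) - 30476) = 1/(-30476 + 1/(100 - 156*I*√17))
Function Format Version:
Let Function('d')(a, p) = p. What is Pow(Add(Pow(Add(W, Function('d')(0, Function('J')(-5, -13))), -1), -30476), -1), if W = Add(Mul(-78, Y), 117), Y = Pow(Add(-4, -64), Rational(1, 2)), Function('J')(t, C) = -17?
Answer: Add(Rational(-12913046812, 393538011594913), Mul(Rational(-156, 393538011594913), I, Pow(17, Rational(1, 2)))) ≈ Add(-3.2813e-5, Mul(-1.6344e-12, I))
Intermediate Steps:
Y = Mul(2, I, Pow(17, Rational(1, 2))) (Y = Pow(-68, Rational(1, 2)) = Mul(2, I, Pow(17, Rational(1, 2))) ≈ Mul(8.2462, I))
W = Add(117, Mul(-156, I, Pow(17, Rational(1, 2)))) (W = Add(Mul(-78, Mul(2, I, Pow(17, Rational(1, 2)))), 117) = Add(Mul(-156, I, Pow(17, Rational(1, 2))), 117) = Add(117, Mul(-156, I, Pow(17, Rational(1, 2)))) ≈ Add(117.00, Mul(-643.20, I)))
Pow(Add(Pow(Add(W, Function('d')(0, Function('J')(-5, -13))), -1), -30476), -1) = Pow(Add(Pow(Add(Add(117, Mul(-156, I, Pow(17, Rational(1, 2)))), -17), -1), -30476), -1) = Pow(Add(Pow(Add(100, Mul(-156, I, Pow(17, Rational(1, 2)))), -1), -30476), -1) = Pow(Add(-30476, Pow(Add(100, Mul(-156, I, Pow(17, Rational(1, 2)))), -1)), -1)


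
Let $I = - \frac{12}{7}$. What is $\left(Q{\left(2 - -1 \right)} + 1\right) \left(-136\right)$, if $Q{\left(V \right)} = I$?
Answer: $\frac{680}{7} \approx 97.143$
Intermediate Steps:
$I = - \frac{12}{7}$ ($I = \left(-12\right) \frac{1}{7} = - \frac{12}{7} \approx -1.7143$)
$Q{\left(V \right)} = - \frac{12}{7}$
$\left(Q{\left(2 - -1 \right)} + 1\right) \left(-136\right) = \left(- \frac{12}{7} + 1\right) \left(-136\right) = \left(- \frac{5}{7}\right) \left(-136\right) = \frac{680}{7}$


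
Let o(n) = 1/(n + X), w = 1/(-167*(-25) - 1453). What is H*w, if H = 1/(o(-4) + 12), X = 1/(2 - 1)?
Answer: 3/95270 ≈ 3.1489e-5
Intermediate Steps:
X = 1 (X = 1/1 = 1)
w = 1/2722 (w = 1/(4175 - 1453) = 1/2722 ≈ 0.00036738)
o(n) = 1/(1 + n) (o(n) = 1/(n + 1) = 1/(1 + n))
H = 3/35 (H = 1/(1/(1 - 4) + 12) = 1/(1/(-3) + 12) = 1/(-⅓ + 12) = 1/(35/3) = 3/35 ≈ 0.085714)
H*w = (3/35)*(1/2722) = 3/95270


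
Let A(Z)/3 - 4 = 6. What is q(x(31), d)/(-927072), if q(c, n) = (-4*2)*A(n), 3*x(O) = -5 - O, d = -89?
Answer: 5/19314 ≈ 0.00025888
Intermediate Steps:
x(O) = -5/3 - O/3 (x(O) = (-5 - O)/3 = -5/3 - O/3)
A(Z) = 30 (A(Z) = 12 + 3*6 = 12 + 18 = 30)
q(c, n) = -240 (q(c, n) = -4*2*30 = -8*30 = -240)
q(x(31), d)/(-927072) = -240/(-927072) = -240*(-1/927072) = 5/19314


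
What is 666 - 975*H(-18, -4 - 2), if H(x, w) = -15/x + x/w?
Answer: -6143/2 ≈ -3071.5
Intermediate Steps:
666 - 975*H(-18, -4 - 2) = 666 - 975*(-15/(-18) - 18/(-4 - 2)) = 666 - 975*(-15*(-1/18) - 18/(-6)) = 666 - 975*(⅚ - 18*(-⅙)) = 666 - 975*(⅚ + 3) = 666 - 975*23/6 = 666 - 7475/2 = -6143/2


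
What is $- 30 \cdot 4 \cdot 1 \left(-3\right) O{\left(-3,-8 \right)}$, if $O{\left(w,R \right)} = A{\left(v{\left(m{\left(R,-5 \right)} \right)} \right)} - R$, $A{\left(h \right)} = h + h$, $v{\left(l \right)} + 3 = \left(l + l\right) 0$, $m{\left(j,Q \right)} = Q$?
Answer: $720$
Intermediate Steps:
$v{\left(l \right)} = -3$ ($v{\left(l \right)} = -3 + \left(l + l\right) 0 = -3 + 2 l 0 = -3 + 0 = -3$)
$A{\left(h \right)} = 2 h$
$O{\left(w,R \right)} = -6 - R$ ($O{\left(w,R \right)} = 2 \left(-3\right) - R = -6 - R$)
$- 30 \cdot 4 \cdot 1 \left(-3\right) O{\left(-3,-8 \right)} = - 30 \cdot 4 \cdot 1 \left(-3\right) \left(-6 - -8\right) = - 30 \cdot 4 \left(-3\right) \left(-6 + 8\right) = \left(-30\right) \left(-12\right) 2 = 360 \cdot 2 = 720$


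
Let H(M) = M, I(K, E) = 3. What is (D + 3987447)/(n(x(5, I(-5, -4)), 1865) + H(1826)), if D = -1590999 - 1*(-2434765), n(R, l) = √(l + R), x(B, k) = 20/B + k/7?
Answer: 30876282283/11663423 - 14493639*√10178/23326846 ≈ 2584.6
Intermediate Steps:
x(B, k) = 20/B + k/7 (x(B, k) = 20/B + k*(⅐) = 20/B + k/7)
n(R, l) = √(R + l)
D = 843766 (D = -1590999 + 2434765 = 843766)
(D + 3987447)/(n(x(5, I(-5, -4)), 1865) + H(1826)) = (843766 + 3987447)/(√((20/5 + (⅐)*3) + 1865) + 1826) = 4831213/(√((20*(⅕) + 3/7) + 1865) + 1826) = 4831213/(√((4 + 3/7) + 1865) + 1826) = 4831213/(√(31/7 + 1865) + 1826) = 4831213/(√(13086/7) + 1826) = 4831213/(3*√10178/7 + 1826) = 4831213/(1826 + 3*√10178/7)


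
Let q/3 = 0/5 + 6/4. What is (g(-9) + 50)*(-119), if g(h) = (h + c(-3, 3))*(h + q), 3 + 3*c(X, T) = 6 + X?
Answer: -21539/2 ≈ -10770.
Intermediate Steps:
c(X, T) = 1 + X/3 (c(X, T) = -1 + (6 + X)/3 = -1 + (2 + X/3) = 1 + X/3)
q = 9/2 (q = 3*(0/5 + 6/4) = 3*(0*(⅕) + 6*(¼)) = 3*(0 + 3/2) = 3*(3/2) = 9/2 ≈ 4.5000)
g(h) = h*(9/2 + h) (g(h) = (h + (1 + (⅓)*(-3)))*(h + 9/2) = (h + (1 - 1))*(9/2 + h) = (h + 0)*(9/2 + h) = h*(9/2 + h))
(g(-9) + 50)*(-119) = ((½)*(-9)*(9 + 2*(-9)) + 50)*(-119) = ((½)*(-9)*(9 - 18) + 50)*(-119) = ((½)*(-9)*(-9) + 50)*(-119) = (81/2 + 50)*(-119) = (181/2)*(-119) = -21539/2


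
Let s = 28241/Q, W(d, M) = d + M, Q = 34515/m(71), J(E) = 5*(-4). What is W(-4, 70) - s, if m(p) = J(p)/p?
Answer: 32460422/490113 ≈ 66.230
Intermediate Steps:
J(E) = -20
m(p) = -20/p
Q = -490113/4 (Q = 34515/((-20/71)) = 34515/((-20*1/71)) = 34515/(-20/71) = 34515*(-71/20) = -490113/4 ≈ -1.2253e+5)
W(d, M) = M + d
s = -112964/490113 (s = 28241/(-490113/4) = 28241*(-4/490113) = -112964/490113 ≈ -0.23049)
W(-4, 70) - s = (70 - 4) - 1*(-112964/490113) = 66 + 112964/490113 = 32460422/490113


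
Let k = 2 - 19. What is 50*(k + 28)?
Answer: 550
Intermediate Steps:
k = -17
50*(k + 28) = 50*(-17 + 28) = 50*11 = 550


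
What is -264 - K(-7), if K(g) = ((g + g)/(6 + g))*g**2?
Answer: -950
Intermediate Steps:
K(g) = 2*g**3/(6 + g) (K(g) = ((2*g)/(6 + g))*g**2 = (2*g/(6 + g))*g**2 = 2*g**3/(6 + g))
-264 - K(-7) = -264 - 2*(-7)**3/(6 - 7) = -264 - 2*(-343)/(-1) = -264 - 2*(-343)*(-1) = -264 - 1*686 = -264 - 686 = -950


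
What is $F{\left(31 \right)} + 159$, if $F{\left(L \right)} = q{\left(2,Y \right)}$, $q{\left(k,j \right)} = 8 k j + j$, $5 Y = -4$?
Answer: $\frac{727}{5} \approx 145.4$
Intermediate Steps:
$Y = - \frac{4}{5}$ ($Y = \frac{1}{5} \left(-4\right) = - \frac{4}{5} \approx -0.8$)
$q{\left(k,j \right)} = j + 8 j k$ ($q{\left(k,j \right)} = 8 j k + j = j + 8 j k$)
$F{\left(L \right)} = - \frac{68}{5}$ ($F{\left(L \right)} = - \frac{4 \left(1 + 8 \cdot 2\right)}{5} = - \frac{4 \left(1 + 16\right)}{5} = \left(- \frac{4}{5}\right) 17 = - \frac{68}{5}$)
$F{\left(31 \right)} + 159 = - \frac{68}{5} + 159 = \frac{727}{5}$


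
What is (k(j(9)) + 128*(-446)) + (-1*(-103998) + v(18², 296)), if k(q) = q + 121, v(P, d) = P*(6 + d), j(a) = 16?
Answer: 144895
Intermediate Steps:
k(q) = 121 + q
(k(j(9)) + 128*(-446)) + (-1*(-103998) + v(18², 296)) = ((121 + 16) + 128*(-446)) + (-1*(-103998) + 18²*(6 + 296)) = (137 - 57088) + (103998 + 324*302) = -56951 + (103998 + 97848) = -56951 + 201846 = 144895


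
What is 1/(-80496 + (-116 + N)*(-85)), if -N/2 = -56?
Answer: -1/80156 ≈ -1.2476e-5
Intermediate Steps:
N = 112 (N = -2*(-56) = 112)
1/(-80496 + (-116 + N)*(-85)) = 1/(-80496 + (-116 + 112)*(-85)) = 1/(-80496 - 4*(-85)) = 1/(-80496 + 340) = 1/(-80156) = -1/80156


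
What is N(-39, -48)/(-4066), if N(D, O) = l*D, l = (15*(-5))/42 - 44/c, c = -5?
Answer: 19149/284620 ≈ 0.067279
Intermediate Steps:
l = 491/70 (l = (15*(-5))/42 - 44/(-5) = -75*1/42 - 44*(-⅕) = -25/14 + 44/5 = 491/70 ≈ 7.0143)
N(D, O) = 491*D/70
N(-39, -48)/(-4066) = ((491/70)*(-39))/(-4066) = -19149/70*(-1/4066) = 19149/284620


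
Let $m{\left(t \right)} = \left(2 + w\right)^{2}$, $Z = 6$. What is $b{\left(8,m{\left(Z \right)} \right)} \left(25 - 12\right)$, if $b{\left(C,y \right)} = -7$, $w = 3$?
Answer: $-91$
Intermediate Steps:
$m{\left(t \right)} = 25$ ($m{\left(t \right)} = \left(2 + 3\right)^{2} = 5^{2} = 25$)
$b{\left(8,m{\left(Z \right)} \right)} \left(25 - 12\right) = - 7 \left(25 - 12\right) = \left(-7\right) 13 = -91$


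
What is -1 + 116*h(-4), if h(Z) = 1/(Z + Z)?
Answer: -31/2 ≈ -15.500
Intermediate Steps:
h(Z) = 1/(2*Z)
-1 + 116*h(-4) = -1 + 116*((1/2)/(-4)) = -1 + 116*((1/2)*(-1/4)) = -1 + 116*(-1/8) = -1 - 29/2 = -31/2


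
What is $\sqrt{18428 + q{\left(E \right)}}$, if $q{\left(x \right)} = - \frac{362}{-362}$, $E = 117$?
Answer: $\sqrt{18429} \approx 135.75$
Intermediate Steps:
$q{\left(x \right)} = 1$ ($q{\left(x \right)} = \left(-362\right) \left(- \frac{1}{362}\right) = 1$)
$\sqrt{18428 + q{\left(E \right)}} = \sqrt{18428 + 1} = \sqrt{18429}$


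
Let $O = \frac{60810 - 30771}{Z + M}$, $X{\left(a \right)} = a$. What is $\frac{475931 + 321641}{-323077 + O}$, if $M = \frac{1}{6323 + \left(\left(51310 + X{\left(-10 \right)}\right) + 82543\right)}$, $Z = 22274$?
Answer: $- \frac{131056085917180}{53087408191309} \approx -2.4687$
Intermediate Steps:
$M = \frac{1}{140166}$ ($M = \frac{1}{6323 + \left(\left(51310 - 10\right) + 82543\right)} = \frac{1}{6323 + \left(51300 + 82543\right)} = \frac{1}{6323 + 133843} = \frac{1}{140166} \approx 7.1344 \cdot 10^{-6}$)
$O = \frac{221602446}{164318815}$ ($O = \frac{60810 - 30771}{22274 + \frac{1}{140166}} = \frac{30039}{\frac{3122057485}{140166}} = 30039 \cdot \frac{140166}{3122057485} = \frac{221602446}{164318815} \approx 1.3486$)
$\frac{475931 + 321641}{-323077 + O} = \frac{475931 + 321641}{-323077 + \frac{221602446}{164318815}} = \frac{797572}{- \frac{53087408191309}{164318815}} = 797572 \left(- \frac{164318815}{53087408191309}\right) = - \frac{131056085917180}{53087408191309}$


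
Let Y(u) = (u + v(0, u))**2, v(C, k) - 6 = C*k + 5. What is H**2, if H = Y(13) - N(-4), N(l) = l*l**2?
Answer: 409600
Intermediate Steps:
N(l) = l**3
v(C, k) = 11 + C*k (v(C, k) = 6 + (C*k + 5) = 6 + (5 + C*k) = 11 + C*k)
Y(u) = (11 + u)**2 (Y(u) = (u + (11 + 0*u))**2 = (u + (11 + 0))**2 = (u + 11)**2 = (11 + u)**2)
H = 640 (H = (11 + 13)**2 - 1*(-4)**3 = 24**2 - 1*(-64) = 576 + 64 = 640)
H**2 = 640**2 = 409600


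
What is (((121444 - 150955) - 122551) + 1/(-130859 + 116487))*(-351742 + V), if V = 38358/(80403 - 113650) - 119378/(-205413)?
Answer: 874967619288097547345375/16358608051682 ≈ 5.3487e+10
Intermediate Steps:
V = -3910271488/6829366011 (V = 38358/(-33247) - 119378*(-1/205413) = 38358*(-1/33247) + 119378/205413 = -38358/33247 + 119378/205413 = -3910271488/6829366011 ≈ -0.57257)
(((121444 - 150955) - 122551) + 1/(-130859 + 116487))*(-351742 + V) = (((121444 - 150955) - 122551) + 1/(-130859 + 116487))*(-351742 - 3910271488/6829366011) = ((-29511 - 122551) + 1/(-14372))*(-2402178769712650/6829366011) = (-152062 - 1/14372)*(-2402178769712650/6829366011) = -2185435065/14372*(-2402178769712650/6829366011) = 874967619288097547345375/16358608051682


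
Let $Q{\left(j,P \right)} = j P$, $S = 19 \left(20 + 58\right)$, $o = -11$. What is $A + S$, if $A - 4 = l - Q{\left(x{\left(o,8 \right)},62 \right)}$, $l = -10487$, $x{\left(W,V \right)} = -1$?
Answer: $-8939$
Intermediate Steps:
$S = 1482$ ($S = 19 \cdot 78 = 1482$)
$Q{\left(j,P \right)} = P j$
$A = -10421$ ($A = 4 - \left(10487 + 62 \left(-1\right)\right) = 4 - 10425 = -10421$)
$A + S = -10421 + 1482 = -8939$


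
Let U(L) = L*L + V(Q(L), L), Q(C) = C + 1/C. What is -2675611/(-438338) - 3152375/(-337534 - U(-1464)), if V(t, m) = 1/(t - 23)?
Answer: 4364573466714044804/591831913612494107 ≈ 7.3747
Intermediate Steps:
V(t, m) = 1/(-23 + t)
U(L) = L**2 + 1/(-23 + L + 1/L) (U(L) = L*L + 1/(-23 + (L + 1/L)) = L**2 + 1/(-23 + L + 1/L))
-2675611/(-438338) - 3152375/(-337534 - U(-1464)) = -2675611/(-438338) - 3152375/(-337534 - (-1464)*(1 - 1464*(1 - 1464*(-23 - 1464)))/(1 - 1464*(-23 - 1464))) = -2675611*(-1/438338) - 3152375/(-337534 - (-1464)*(1 - 1464*(1 - 1464*(-1487)))/(1 - 1464*(-1487))) = 2675611/438338 - 3152375/(-337534 - (-1464)*(1 - 1464*(1 + 2176968))/(1 + 2176968)) = 2675611/438338 - 3152375/(-337534 - (-1464)*(1 - 1464*2176969)/2176969) = 2675611/438338 - 3152375/(-337534 - (-1464)*(1 - 3187082616)/2176969) = 2675611/438338 - 3152375/(-337534 - (-1464)*(-3187082615)/2176969) = 2675611/438338 - 3152375/(-337534 - 1*4665888948360/2176969) = 2675611/438338 - 3152375/(-337534 - 4665888948360/2176969) = 2675611/438338 - 3152375/(-5400690002806/2176969) = 2675611/438338 - 3152375*(-2176969/5400690002806) = 2675611/438338 + 6862622651375/5400690002806 = 4364573466714044804/591831913612494107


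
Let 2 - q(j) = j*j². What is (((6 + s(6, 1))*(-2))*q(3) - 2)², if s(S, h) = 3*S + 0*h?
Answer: 1435204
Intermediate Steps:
s(S, h) = 3*S (s(S, h) = 3*S + 0 = 3*S)
q(j) = 2 - j³ (q(j) = 2 - j*j² = 2 - j³)
(((6 + s(6, 1))*(-2))*q(3) - 2)² = (((6 + 3*6)*(-2))*(2 - 1*3³) - 2)² = (((6 + 18)*(-2))*(2 - 1*27) - 2)² = ((24*(-2))*(2 - 27) - 2)² = (-48*(-25) - 2)² = (1200 - 2)² = 1198² = 1435204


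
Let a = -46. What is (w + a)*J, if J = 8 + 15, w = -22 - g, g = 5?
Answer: -1679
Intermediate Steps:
w = -27 (w = -22 - 1*5 = -22 - 5 = -27)
J = 23
(w + a)*J = (-27 - 46)*23 = -73*23 = -1679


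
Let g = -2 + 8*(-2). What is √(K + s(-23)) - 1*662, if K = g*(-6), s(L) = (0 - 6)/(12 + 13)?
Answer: -662 + √2694/5 ≈ -651.62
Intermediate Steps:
s(L) = -6/25
g = -18 (g = -2 - 16 = -18)
K = 108 (K = -18*(-6) = 108)
√(K + s(-23)) - 1*662 = √(108 - 6/25) - 1*662 = √(2694/25) - 662 = √2694/5 - 662 = -662 + √2694/5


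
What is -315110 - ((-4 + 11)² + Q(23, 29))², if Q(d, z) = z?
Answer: -321194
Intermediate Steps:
-315110 - ((-4 + 11)² + Q(23, 29))² = -315110 - ((-4 + 11)² + 29)² = -315110 - (7² + 29)² = -315110 - (49 + 29)² = -315110 - 1*78² = -315110 - 1*6084 = -315110 - 6084 = -321194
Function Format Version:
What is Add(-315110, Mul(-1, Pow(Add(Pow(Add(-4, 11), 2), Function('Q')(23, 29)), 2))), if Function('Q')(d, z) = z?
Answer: -321194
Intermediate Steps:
Add(-315110, Mul(-1, Pow(Add(Pow(Add(-4, 11), 2), Function('Q')(23, 29)), 2))) = Add(-315110, Mul(-1, Pow(Add(Pow(Add(-4, 11), 2), 29), 2))) = Add(-315110, Mul(-1, Pow(Add(Pow(7, 2), 29), 2))) = Add(-315110, Mul(-1, Pow(Add(49, 29), 2))) = Add(-315110, Mul(-1, Pow(78, 2))) = Add(-315110, Mul(-1, 6084)) = Add(-315110, -6084) = -321194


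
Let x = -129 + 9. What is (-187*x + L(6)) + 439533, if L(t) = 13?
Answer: 461986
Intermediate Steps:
x = -120
(-187*x + L(6)) + 439533 = (-187*(-120) + 13) + 439533 = (22440 + 13) + 439533 = 22453 + 439533 = 461986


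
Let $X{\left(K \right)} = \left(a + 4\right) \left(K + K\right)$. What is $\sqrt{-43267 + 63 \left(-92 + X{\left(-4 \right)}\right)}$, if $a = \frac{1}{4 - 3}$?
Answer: $i \sqrt{51583} \approx 227.12 i$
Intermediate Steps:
$a = 1$ ($a = \frac{1}{4 - 3} = 1^{-1} = 1$)
$X{\left(K \right)} = 10 K$ ($X{\left(K \right)} = \left(1 + 4\right) \left(K + K\right) = 5 \cdot 2 K = 10 K$)
$\sqrt{-43267 + 63 \left(-92 + X{\left(-4 \right)}\right)} = \sqrt{-43267 + 63 \left(-92 + 10 \left(-4\right)\right)} = \sqrt{-43267 + 63 \left(-92 - 40\right)} = \sqrt{-43267 + 63 \left(-132\right)} = \sqrt{-43267 - 8316} = \sqrt{-51583} = i \sqrt{51583}$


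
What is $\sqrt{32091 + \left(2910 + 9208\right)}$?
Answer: $\sqrt{44209} \approx 210.26$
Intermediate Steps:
$\sqrt{32091 + \left(2910 + 9208\right)} = \sqrt{32091 + 12118} = \sqrt{44209}$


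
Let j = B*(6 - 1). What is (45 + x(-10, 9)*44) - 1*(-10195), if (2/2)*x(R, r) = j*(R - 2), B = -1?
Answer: 12880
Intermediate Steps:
j = -5 (j = -(6 - 1) = -1*5 = -5)
x(R, r) = 10 - 5*R (x(R, r) = -5*(R - 2) = -5*(-2 + R) = 10 - 5*R)
(45 + x(-10, 9)*44) - 1*(-10195) = (45 + (10 - 5*(-10))*44) - 1*(-10195) = (45 + (10 + 50)*44) + 10195 = (45 + 60*44) + 10195 = (45 + 2640) + 10195 = 2685 + 10195 = 12880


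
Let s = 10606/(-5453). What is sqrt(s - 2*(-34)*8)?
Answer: sqrt(16118119178)/5453 ≈ 23.282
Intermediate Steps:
s = -10606/5453 (s = 10606*(-1/5453) = -10606/5453 ≈ -1.9450)
sqrt(s - 2*(-34)*8) = sqrt(-10606/5453 - 2*(-34)*8) = sqrt(-10606/5453 + 68*8) = sqrt(-10606/5453 + 544) = sqrt(2955826/5453) = sqrt(16118119178)/5453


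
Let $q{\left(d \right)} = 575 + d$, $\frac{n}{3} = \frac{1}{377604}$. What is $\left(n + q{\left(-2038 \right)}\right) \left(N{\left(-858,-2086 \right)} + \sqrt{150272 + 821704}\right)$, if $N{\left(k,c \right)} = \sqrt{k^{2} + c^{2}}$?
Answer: $- \frac{184144883 \sqrt{242994}}{62934} - \frac{184144883 \sqrt{1271890}}{62934} \approx -4.7422 \cdot 10^{6}$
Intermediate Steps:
$n = \frac{1}{125868}$ ($n = \frac{3}{377604} = 3 \cdot \frac{1}{377604} = \frac{1}{125868} \approx 7.9448 \cdot 10^{-6}$)
$N{\left(k,c \right)} = \sqrt{c^{2} + k^{2}}$
$\left(n + q{\left(-2038 \right)}\right) \left(N{\left(-858,-2086 \right)} + \sqrt{150272 + 821704}\right) = \left(\frac{1}{125868} + \left(575 - 2038\right)\right) \left(\sqrt{\left(-2086\right)^{2} + \left(-858\right)^{2}} + \sqrt{150272 + 821704}\right) = \left(\frac{1}{125868} - 1463\right) \left(\sqrt{4351396 + 736164} + \sqrt{971976}\right) = - \frac{184144883 \left(\sqrt{5087560} + 2 \sqrt{242994}\right)}{125868} = - \frac{184144883 \left(2 \sqrt{1271890} + 2 \sqrt{242994}\right)}{125868} = - \frac{184144883 \left(2 \sqrt{242994} + 2 \sqrt{1271890}\right)}{125868} = - \frac{184144883 \sqrt{242994}}{62934} - \frac{184144883 \sqrt{1271890}}{62934}$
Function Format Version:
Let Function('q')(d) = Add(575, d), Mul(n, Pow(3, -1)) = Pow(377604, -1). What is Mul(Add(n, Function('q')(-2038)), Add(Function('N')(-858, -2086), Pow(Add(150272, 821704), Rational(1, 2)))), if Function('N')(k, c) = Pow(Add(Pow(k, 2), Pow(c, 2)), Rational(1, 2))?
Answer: Add(Mul(Rational(-184144883, 62934), Pow(242994, Rational(1, 2))), Mul(Rational(-184144883, 62934), Pow(1271890, Rational(1, 2)))) ≈ -4.7422e+6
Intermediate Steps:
n = Rational(1, 125868) (n = Mul(3, Pow(377604, -1)) = Mul(3, Rational(1, 377604)) = Rational(1, 125868) ≈ 7.9448e-6)
Function('N')(k, c) = Pow(Add(Pow(c, 2), Pow(k, 2)), Rational(1, 2))
Mul(Add(n, Function('q')(-2038)), Add(Function('N')(-858, -2086), Pow(Add(150272, 821704), Rational(1, 2)))) = Mul(Add(Rational(1, 125868), Add(575, -2038)), Add(Pow(Add(Pow(-2086, 2), Pow(-858, 2)), Rational(1, 2)), Pow(Add(150272, 821704), Rational(1, 2)))) = Mul(Add(Rational(1, 125868), -1463), Add(Pow(Add(4351396, 736164), Rational(1, 2)), Pow(971976, Rational(1, 2)))) = Mul(Rational(-184144883, 125868), Add(Pow(5087560, Rational(1, 2)), Mul(2, Pow(242994, Rational(1, 2))))) = Mul(Rational(-184144883, 125868), Add(Mul(2, Pow(1271890, Rational(1, 2))), Mul(2, Pow(242994, Rational(1, 2))))) = Mul(Rational(-184144883, 125868), Add(Mul(2, Pow(242994, Rational(1, 2))), Mul(2, Pow(1271890, Rational(1, 2))))) = Add(Mul(Rational(-184144883, 62934), Pow(242994, Rational(1, 2))), Mul(Rational(-184144883, 62934), Pow(1271890, Rational(1, 2))))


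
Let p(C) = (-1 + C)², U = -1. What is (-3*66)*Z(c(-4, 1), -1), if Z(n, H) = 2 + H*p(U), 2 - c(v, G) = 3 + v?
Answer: 396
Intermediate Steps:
c(v, G) = -1 - v (c(v, G) = 2 - (3 + v) = 2 + (-3 - v) = -1 - v)
Z(n, H) = 2 + 4*H (Z(n, H) = 2 + H*(-1 - 1)² = 2 + H*(-2)² = 2 + H*4 = 2 + 4*H)
(-3*66)*Z(c(-4, 1), -1) = (-3*66)*(2 + 4*(-1)) = -198*(2 - 4) = -198*(-2) = 396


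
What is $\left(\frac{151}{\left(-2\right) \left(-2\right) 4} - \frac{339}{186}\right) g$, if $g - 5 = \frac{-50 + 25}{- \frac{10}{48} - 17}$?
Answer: $\frac{10065705}{204848} \approx 49.137$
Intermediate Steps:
$g = \frac{2665}{413}$ ($g = 5 + \frac{-50 + 25}{- \frac{10}{48} - 17} = 5 - \frac{25}{\left(-10\right) \frac{1}{48} - 17} = 5 - \frac{25}{- \frac{5}{24} - 17} = 5 - \frac{25}{- \frac{413}{24}} = 5 - - \frac{600}{413} = 5 + \frac{600}{413} = \frac{2665}{413} \approx 6.4528$)
$\left(\frac{151}{\left(-2\right) \left(-2\right) 4} - \frac{339}{186}\right) g = \left(\frac{151}{\left(-2\right) \left(-2\right) 4} - \frac{339}{186}\right) \frac{2665}{413} = \left(\frac{151}{4 \cdot 4} - \frac{113}{62}\right) \frac{2665}{413} = \left(\frac{151}{16} - \frac{113}{62}\right) \frac{2665}{413} = \frac{3777}{496} \cdot \frac{2665}{413} = \frac{10065705}{204848}$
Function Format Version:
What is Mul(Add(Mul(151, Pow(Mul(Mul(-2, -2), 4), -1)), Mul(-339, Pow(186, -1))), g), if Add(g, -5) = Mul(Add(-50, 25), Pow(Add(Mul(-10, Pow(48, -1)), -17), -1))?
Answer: Rational(10065705, 204848) ≈ 49.137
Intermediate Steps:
g = Rational(2665, 413) (g = Add(5, Mul(Add(-50, 25), Pow(Add(Mul(-10, Pow(48, -1)), -17), -1))) = Add(5, Mul(-25, Pow(Add(Mul(-10, Rational(1, 48)), -17), -1))) = Add(5, Mul(-25, Pow(Add(Rational(-5, 24), -17), -1))) = Add(5, Mul(-25, Pow(Rational(-413, 24), -1))) = Add(5, Mul(-25, Rational(-24, 413))) = Add(5, Rational(600, 413)) = Rational(2665, 413) ≈ 6.4528)
Mul(Add(Mul(151, Pow(Mul(Mul(-2, -2), 4), -1)), Mul(-339, Pow(186, -1))), g) = Mul(Add(Mul(151, Pow(Mul(Mul(-2, -2), 4), -1)), Mul(-339, Pow(186, -1))), Rational(2665, 413)) = Mul(Add(Mul(151, Pow(Mul(4, 4), -1)), Mul(-339, Rational(1, 186))), Rational(2665, 413)) = Mul(Add(Mul(151, Pow(16, -1)), Rational(-113, 62)), Rational(2665, 413)) = Mul(Add(Mul(151, Rational(1, 16)), Rational(-113, 62)), Rational(2665, 413)) = Mul(Add(Rational(151, 16), Rational(-113, 62)), Rational(2665, 413)) = Mul(Rational(3777, 496), Rational(2665, 413)) = Rational(10065705, 204848)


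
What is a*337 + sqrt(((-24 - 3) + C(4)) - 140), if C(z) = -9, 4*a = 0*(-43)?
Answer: 4*I*sqrt(11) ≈ 13.266*I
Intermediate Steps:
a = 0 (a = (0*(-43))/4 = (1/4)*0 = 0)
a*337 + sqrt(((-24 - 3) + C(4)) - 140) = 0*337 + sqrt(((-24 - 3) - 9) - 140) = 0 + sqrt((-27 - 9) - 140) = 0 + sqrt(-36 - 140) = 0 + sqrt(-176) = 0 + 4*I*sqrt(11) = 4*I*sqrt(11)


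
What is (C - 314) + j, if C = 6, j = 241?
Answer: -67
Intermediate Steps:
(C - 314) + j = (6 - 314) + 241 = -308 + 241 = -67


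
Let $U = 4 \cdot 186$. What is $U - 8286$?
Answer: $-7542$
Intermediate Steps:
$U = 744$
$U - 8286 = 744 - 8286 = -7542$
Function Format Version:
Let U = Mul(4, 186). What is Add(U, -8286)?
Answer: -7542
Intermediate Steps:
U = 744
Add(U, -8286) = Add(744, -8286) = -7542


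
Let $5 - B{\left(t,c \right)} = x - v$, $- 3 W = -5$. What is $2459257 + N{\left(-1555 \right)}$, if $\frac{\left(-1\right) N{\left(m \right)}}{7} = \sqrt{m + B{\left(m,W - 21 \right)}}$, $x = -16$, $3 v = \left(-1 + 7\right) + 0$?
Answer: $2459257 - 14 i \sqrt{383} \approx 2.4593 \cdot 10^{6} - 273.99 i$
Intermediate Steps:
$v = 2$ ($v = \frac{\left(-1 + 7\right) + 0}{3} = \frac{6 + 0}{3} = \frac{1}{3} \cdot 6 = 2$)
$W = \frac{5}{3}$ ($W = \left(- \frac{1}{3}\right) \left(-5\right) = \frac{5}{3} \approx 1.6667$)
$B{\left(t,c \right)} = 23$ ($B{\left(t,c \right)} = 5 - \left(-16 - 2\right) = 5 - -18 = 5 + 18 = 23$)
$N{\left(m \right)} = - 7 \sqrt{23 + m}$ ($N{\left(m \right)} = - 7 \sqrt{m + 23} = - 7 \sqrt{23 + m}$)
$2459257 + N{\left(-1555 \right)} = 2459257 - 7 \sqrt{23 - 1555} = 2459257 - 7 \sqrt{-1532} = 2459257 - 7 \cdot 2 i \sqrt{383} = 2459257 - 14 i \sqrt{383}$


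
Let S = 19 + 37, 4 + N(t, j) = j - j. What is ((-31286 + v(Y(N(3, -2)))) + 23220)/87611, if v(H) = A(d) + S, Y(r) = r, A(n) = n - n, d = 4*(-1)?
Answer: -8010/87611 ≈ -0.091427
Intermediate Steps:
d = -4
A(n) = 0
N(t, j) = -4 (N(t, j) = -4 + (j - j) = -4 + 0 = -4)
S = 56
v(H) = 56 (v(H) = 0 + 56 = 56)
((-31286 + v(Y(N(3, -2)))) + 23220)/87611 = ((-31286 + 56) + 23220)/87611 = (-31230 + 23220)*(1/87611) = -8010*1/87611 = -8010/87611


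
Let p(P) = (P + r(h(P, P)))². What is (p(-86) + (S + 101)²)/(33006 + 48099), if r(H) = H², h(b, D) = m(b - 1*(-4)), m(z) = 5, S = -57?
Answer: 5657/81105 ≈ 0.069749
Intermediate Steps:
h(b, D) = 5
p(P) = (25 + P)² (p(P) = (P + 5²)² = (P + 25)² = (25 + P)²)
(p(-86) + (S + 101)²)/(33006 + 48099) = ((25 - 86)² + (-57 + 101)²)/(33006 + 48099) = ((-61)² + 44²)/81105 = (3721 + 1936)*(1/81105) = 5657*(1/81105) = 5657/81105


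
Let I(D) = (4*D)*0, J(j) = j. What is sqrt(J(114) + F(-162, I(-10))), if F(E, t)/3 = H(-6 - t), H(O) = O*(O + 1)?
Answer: 2*sqrt(51) ≈ 14.283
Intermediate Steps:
I(D) = 0
H(O) = O*(1 + O)
F(E, t) = 3*(-6 - t)*(-5 - t) (F(E, t) = 3*((-6 - t)*(1 + (-6 - t))) = 3*((-6 - t)*(-5 - t)) = 3*(-6 - t)*(-5 - t))
sqrt(J(114) + F(-162, I(-10))) = sqrt(114 + 3*(5 + 0)*(6 + 0)) = sqrt(114 + 3*5*6) = sqrt(114 + 90) = sqrt(204) = 2*sqrt(51)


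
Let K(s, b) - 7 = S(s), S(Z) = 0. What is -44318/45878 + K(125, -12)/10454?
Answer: -231489613/239804306 ≈ -0.96533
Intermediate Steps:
K(s, b) = 7 (K(s, b) = 7 + 0 = 7)
-44318/45878 + K(125, -12)/10454 = -44318/45878 + 7/10454 = -44318*1/45878 + 7*(1/10454) = -22159/22939 + 7/10454 = -231489613/239804306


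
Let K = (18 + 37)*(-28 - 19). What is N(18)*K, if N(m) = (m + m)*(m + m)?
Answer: -3350160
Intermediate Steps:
N(m) = 4*m² (N(m) = (2*m)*(2*m) = 4*m²)
K = -2585 (K = 55*(-47) = -2585)
N(18)*K = (4*18²)*(-2585) = (4*324)*(-2585) = 1296*(-2585) = -3350160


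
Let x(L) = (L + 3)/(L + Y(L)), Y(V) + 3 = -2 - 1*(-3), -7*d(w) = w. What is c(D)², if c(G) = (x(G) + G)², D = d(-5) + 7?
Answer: 83156680161/9834496 ≈ 8455.6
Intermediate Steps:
d(w) = -w/7
Y(V) = -2 (Y(V) = -3 + (-2 - 1*(-3)) = -3 + (-2 + 3) = -3 + 1 = -2)
D = 54/7 (D = -⅐*(-5) + 7 = 5/7 + 7 = 54/7 ≈ 7.7143)
x(L) = (3 + L)/(-2 + L) (x(L) = (L + 3)/(L - 2) = (3 + L)/(-2 + L))
c(G) = (G + (3 + G)/(-2 + G))² (c(G) = ((3 + G)/(-2 + G) + G)² = (G + (3 + G)/(-2 + G))²)
c(D)² = ((3 + (54/7)² - 1*54/7)²/(-2 + 54/7)²)² = ((3 + 2916/49 - 54/7)²/(40/7)²)² = (49*(2685/49)²/1600)² = ((49/1600)*(7209225/2401))² = (288369/3136)² = 83156680161/9834496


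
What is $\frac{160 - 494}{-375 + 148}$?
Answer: $\frac{334}{227} \approx 1.4714$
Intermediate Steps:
$\frac{160 - 494}{-375 + 148} = - \frac{334}{-227} = \left(-334\right) \left(- \frac{1}{227}\right) = \frac{334}{227}$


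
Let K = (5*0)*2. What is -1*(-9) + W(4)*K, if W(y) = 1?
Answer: 9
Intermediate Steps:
K = 0 (K = 0*2 = 0)
-1*(-9) + W(4)*K = -1*(-9) + 1*0 = 9 + 0 = 9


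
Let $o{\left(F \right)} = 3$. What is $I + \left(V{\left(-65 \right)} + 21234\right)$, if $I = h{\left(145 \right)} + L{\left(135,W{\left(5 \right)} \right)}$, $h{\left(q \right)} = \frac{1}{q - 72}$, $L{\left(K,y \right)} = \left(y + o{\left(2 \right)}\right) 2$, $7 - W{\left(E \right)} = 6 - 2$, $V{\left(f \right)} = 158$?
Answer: $\frac{1562493}{73} \approx 21404.0$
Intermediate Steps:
$W{\left(E \right)} = 3$ ($W{\left(E \right)} = 7 - \left(6 - 2\right) = 7 - 4 = 3$)
$L{\left(K,y \right)} = 6 + 2 y$ ($L{\left(K,y \right)} = \left(y + 3\right) 2 = \left(3 + y\right) 2 = 6 + 2 y$)
$h{\left(q \right)} = \frac{1}{-72 + q}$
$I = \frac{877}{73}$ ($I = \frac{1}{-72 + 145} + \left(6 + 2 \cdot 3\right) = \frac{1}{73} + \left(6 + 6\right) = \frac{1}{73} + 12 = \frac{877}{73} \approx 12.014$)
$I + \left(V{\left(-65 \right)} + 21234\right) = \frac{877}{73} + \left(158 + 21234\right) = \frac{877}{73} + 21392 = \frac{1562493}{73}$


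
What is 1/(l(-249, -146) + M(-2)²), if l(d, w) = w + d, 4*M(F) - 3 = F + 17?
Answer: -4/1499 ≈ -0.0026684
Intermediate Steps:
M(F) = 5 + F/4 (M(F) = ¾ + (F + 17)/4 = ¾ + (17 + F)/4 = ¾ + (17/4 + F/4) = 5 + F/4)
l(d, w) = d + w
1/(l(-249, -146) + M(-2)²) = 1/((-249 - 146) + (5 + (¼)*(-2))²) = 1/(-395 + (5 - ½)²) = 1/(-395 + (9/2)²) = 1/(-395 + 81/4) = 1/(-1499/4) = -4/1499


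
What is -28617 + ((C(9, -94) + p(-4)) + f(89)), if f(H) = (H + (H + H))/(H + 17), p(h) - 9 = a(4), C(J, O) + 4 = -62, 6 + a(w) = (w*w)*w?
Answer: -3033029/106 ≈ -28613.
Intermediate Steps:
a(w) = -6 + w**3 (a(w) = -6 + (w*w)*w = -6 + w**2*w = -6 + w**3)
C(J, O) = -66 (C(J, O) = -4 - 62 = -66)
p(h) = 67 (p(h) = 9 + (-6 + 4**3) = 9 + (-6 + 64) = 9 + 58 = 67)
f(H) = 3*H/(17 + H) (f(H) = (H + 2*H)/(17 + H) = (3*H)/(17 + H) = 3*H/(17 + H))
-28617 + ((C(9, -94) + p(-4)) + f(89)) = -28617 + ((-66 + 67) + 3*89/(17 + 89)) = -28617 + (1 + 3*89/106) = -28617 + (1 + 3*89*(1/106)) = -28617 + (1 + 267/106) = -28617 + 373/106 = -3033029/106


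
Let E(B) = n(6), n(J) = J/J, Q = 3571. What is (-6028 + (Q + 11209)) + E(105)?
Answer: 8753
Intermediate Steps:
n(J) = 1
E(B) = 1
(-6028 + (Q + 11209)) + E(105) = (-6028 + (3571 + 11209)) + 1 = (-6028 + 14780) + 1 = 8752 + 1 = 8753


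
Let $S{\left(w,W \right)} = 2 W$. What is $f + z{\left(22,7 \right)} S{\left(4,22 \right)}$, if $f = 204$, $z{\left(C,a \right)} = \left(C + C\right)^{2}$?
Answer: $85388$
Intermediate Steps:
$z{\left(C,a \right)} = 4 C^{2}$ ($z{\left(C,a \right)} = \left(2 C\right)^{2} = 4 C^{2}$)
$f + z{\left(22,7 \right)} S{\left(4,22 \right)} = 204 + 4 \cdot 22^{2} \cdot 2 \cdot 22 = 204 + 4 \cdot 484 \cdot 44 = 204 + 1936 \cdot 44 = 204 + 85184 = 85388$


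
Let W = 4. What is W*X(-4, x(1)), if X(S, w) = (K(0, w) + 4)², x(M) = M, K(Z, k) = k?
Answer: 100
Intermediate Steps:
X(S, w) = (4 + w)² (X(S, w) = (w + 4)² = (4 + w)²)
W*X(-4, x(1)) = 4*(4 + 1)² = 4*5² = 4*25 = 100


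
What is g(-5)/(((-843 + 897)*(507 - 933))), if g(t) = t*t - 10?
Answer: -5/7668 ≈ -0.00065206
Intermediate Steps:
g(t) = -10 + t**2 (g(t) = t**2 - 10 = -10 + t**2)
g(-5)/(((-843 + 897)*(507 - 933))) = (-10 + (-5)**2)/(((-843 + 897)*(507 - 933))) = (-10 + 25)/((54*(-426))) = 15/(-23004) = 15*(-1/23004) = -5/7668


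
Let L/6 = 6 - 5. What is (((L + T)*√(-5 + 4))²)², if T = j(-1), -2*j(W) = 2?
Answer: 625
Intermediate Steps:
j(W) = -1 (j(W) = -½*2 = -1)
L = 6 (L = 6*(6 - 5) = 6*1 = 6)
T = -1
(((L + T)*√(-5 + 4))²)² = (((6 - 1)*√(-5 + 4))²)² = ((5*√(-1))²)² = ((5*I)²)² = (-25)² = 625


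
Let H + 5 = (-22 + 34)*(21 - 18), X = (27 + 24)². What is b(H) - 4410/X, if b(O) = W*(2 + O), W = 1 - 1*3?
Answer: -19564/289 ≈ -67.696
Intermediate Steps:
X = 2601 (X = 51² = 2601)
W = -2 (W = 1 - 3 = -2)
H = 31 (H = -5 + (-22 + 34)*(21 - 18) = -5 + 12*3 = -5 + 36 = 31)
b(O) = -4 - 2*O (b(O) = -2*(2 + O) = -4 - 2*O)
b(H) - 4410/X = (-4 - 2*31) - 4410/2601 = (-4 - 62) - 4410*1/2601 = -66 - 490/289 = -19564/289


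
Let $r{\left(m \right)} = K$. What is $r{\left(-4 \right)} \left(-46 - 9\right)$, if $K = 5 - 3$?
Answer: $-110$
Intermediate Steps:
$K = 2$ ($K = 5 - 3 = 2$)
$r{\left(m \right)} = 2$
$r{\left(-4 \right)} \left(-46 - 9\right) = 2 \left(-46 - 9\right) = 2 \left(-55\right) = -110$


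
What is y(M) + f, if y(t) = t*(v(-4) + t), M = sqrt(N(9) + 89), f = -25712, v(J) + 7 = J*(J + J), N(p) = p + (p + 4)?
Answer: -25601 + 25*sqrt(111) ≈ -25338.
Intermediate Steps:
N(p) = 4 + 2*p (N(p) = p + (4 + p) = 4 + 2*p)
v(J) = -7 + 2*J**2 (v(J) = -7 + J*(J + J) = -7 + J*(2*J) = -7 + 2*J**2)
M = sqrt(111) (M = sqrt((4 + 2*9) + 89) = sqrt((4 + 18) + 89) = sqrt(22 + 89) = sqrt(111) ≈ 10.536)
y(t) = t*(25 + t) (y(t) = t*((-7 + 2*(-4)**2) + t) = t*((-7 + 2*16) + t) = t*((-7 + 32) + t) = t*(25 + t))
y(M) + f = sqrt(111)*(25 + sqrt(111)) - 25712 = -25712 + sqrt(111)*(25 + sqrt(111))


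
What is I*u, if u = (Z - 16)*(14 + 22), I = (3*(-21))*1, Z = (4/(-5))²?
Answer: 870912/25 ≈ 34837.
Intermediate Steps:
Z = 16/25 (Z = (4*(-⅕))² = (-⅘)² = 16/25 ≈ 0.64000)
I = -63 (I = -63*1 = -63)
u = -13824/25 (u = (16/25 - 16)*(14 + 22) = -384/25*36 = -13824/25 ≈ -552.96)
I*u = -63*(-13824/25) = 870912/25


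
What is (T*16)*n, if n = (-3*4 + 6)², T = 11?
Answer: 6336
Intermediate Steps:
n = 36 (n = (-12 + 6)² = (-6)² = 36)
(T*16)*n = (11*16)*36 = 176*36 = 6336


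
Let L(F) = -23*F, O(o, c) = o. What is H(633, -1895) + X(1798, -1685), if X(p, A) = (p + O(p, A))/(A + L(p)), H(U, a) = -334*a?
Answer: 27240670674/43039 ≈ 6.3293e+5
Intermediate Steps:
X(p, A) = 2*p/(A - 23*p) (X(p, A) = (p + p)/(A - 23*p) = (2*p)/(A - 23*p) = 2*p/(A - 23*p))
H(633, -1895) + X(1798, -1685) = -334*(-1895) + 2*1798/(-1685 - 23*1798) = 632930 + 2*1798/(-1685 - 41354) = 632930 + 2*1798/(-43039) = 632930 + 2*1798*(-1/43039) = 632930 - 3596/43039 = 27240670674/43039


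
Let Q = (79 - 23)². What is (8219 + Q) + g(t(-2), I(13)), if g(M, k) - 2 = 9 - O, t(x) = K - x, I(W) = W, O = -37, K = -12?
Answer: 11403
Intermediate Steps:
t(x) = -12 - x
Q = 3136 (Q = 56² = 3136)
g(M, k) = 48 (g(M, k) = 2 + (9 - 1*(-37)) = 2 + (9 + 37) = 2 + 46 = 48)
(8219 + Q) + g(t(-2), I(13)) = (8219 + 3136) + 48 = 11355 + 48 = 11403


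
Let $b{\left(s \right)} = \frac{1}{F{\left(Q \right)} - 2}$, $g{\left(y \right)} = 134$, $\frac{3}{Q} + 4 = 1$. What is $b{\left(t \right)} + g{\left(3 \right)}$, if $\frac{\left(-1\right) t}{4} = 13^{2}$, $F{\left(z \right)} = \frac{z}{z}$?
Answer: $133$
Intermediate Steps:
$Q = -1$ ($Q = \frac{3}{-4 + 1} = \frac{3}{-3} = 3 \left(- \frac{1}{3}\right) = -1$)
$F{\left(z \right)} = 1$
$t = -676$ ($t = - 4 \cdot 13^{2} = \left(-4\right) 169 = -676$)
$b{\left(s \right)} = -1$ ($b{\left(s \right)} = \frac{1}{1 - 2} = \frac{1}{-1} = -1$)
$b{\left(t \right)} + g{\left(3 \right)} = -1 + 134 = 133$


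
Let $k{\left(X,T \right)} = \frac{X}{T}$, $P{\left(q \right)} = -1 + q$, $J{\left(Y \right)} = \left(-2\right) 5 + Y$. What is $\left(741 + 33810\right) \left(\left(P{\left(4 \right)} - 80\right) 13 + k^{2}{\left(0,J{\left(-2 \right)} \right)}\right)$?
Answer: $-34585551$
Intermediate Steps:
$J{\left(Y \right)} = -10 + Y$
$\left(741 + 33810\right) \left(\left(P{\left(4 \right)} - 80\right) 13 + k^{2}{\left(0,J{\left(-2 \right)} \right)}\right) = \left(741 + 33810\right) \left(\left(\left(-1 + 4\right) - 80\right) 13 + \left(\frac{0}{-10 - 2}\right)^{2}\right) = 34551 \left(\left(3 - 80\right) 13 + \left(\frac{0}{-12}\right)^{2}\right) = 34551 \left(\left(-77\right) 13 + \left(0 \left(- \frac{1}{12}\right)\right)^{2}\right) = 34551 \left(-1001 + 0^{2}\right) = 34551 \left(-1001 + 0\right) = 34551 \left(-1001\right) = -34585551$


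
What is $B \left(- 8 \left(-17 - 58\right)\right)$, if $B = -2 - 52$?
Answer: $-32400$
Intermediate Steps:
$B = -54$ ($B = -2 - 52 = -54$)
$B \left(- 8 \left(-17 - 58\right)\right) = - 54 \left(- 8 \left(-17 - 58\right)\right) = - 54 \left(\left(-8\right) \left(-75\right)\right) = \left(-54\right) 600 = -32400$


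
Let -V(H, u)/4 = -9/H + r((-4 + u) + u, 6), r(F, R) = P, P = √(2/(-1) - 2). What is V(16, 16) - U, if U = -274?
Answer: 1105/4 - 8*I ≈ 276.25 - 8.0*I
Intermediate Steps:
P = 2*I (P = √(2*(-1) - 2) = √(-2 - 2) = √(-4) = 2*I ≈ 2.0*I)
r(F, R) = 2*I
V(H, u) = -8*I + 36/H (V(H, u) = -4*(-9/H + 2*I) = -8*I + 36/H)
V(16, 16) - U = (-8*I + 36/16) - 1*(-274) = (-8*I + 36*(1/16)) + 274 = (-8*I + 9/4) + 274 = (9/4 - 8*I) + 274 = 1105/4 - 8*I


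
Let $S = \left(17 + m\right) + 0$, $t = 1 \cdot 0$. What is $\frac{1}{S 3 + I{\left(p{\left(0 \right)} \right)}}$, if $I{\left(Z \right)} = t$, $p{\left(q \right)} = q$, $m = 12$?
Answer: $\frac{1}{87} \approx 0.011494$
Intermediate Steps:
$t = 0$
$I{\left(Z \right)} = 0$
$S = 29$ ($S = \left(17 + 12\right) + 0 = 29 + 0 = 29$)
$\frac{1}{S 3 + I{\left(p{\left(0 \right)} \right)}} = \frac{1}{29 \cdot 3 + 0} = \frac{1}{87 + 0} = \frac{1}{87}$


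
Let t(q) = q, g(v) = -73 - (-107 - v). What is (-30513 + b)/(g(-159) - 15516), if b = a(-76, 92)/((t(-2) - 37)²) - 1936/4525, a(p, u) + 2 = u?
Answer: 23334335859/11961063725 ≈ 1.9509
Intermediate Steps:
a(p, u) = -2 + u
g(v) = 34 + v (g(v) = -73 + (107 + v) = 34 + v)
b = -281934/764725 (b = (-2 + 92)/((-2 - 37)²) - 1936/4525 = 90/((-39)²) - 1936*1/4525 = 90/1521 - 1936/4525 = 90*(1/1521) - 1936/4525 = 10/169 - 1936/4525 = -281934/764725 ≈ -0.36867)
(-30513 + b)/(g(-159) - 15516) = (-30513 - 281934/764725)/((34 - 159) - 15516) = -23334335859/(764725*(-125 - 15516)) = -23334335859/764725/(-15641) = -23334335859/764725*(-1/15641) = 23334335859/11961063725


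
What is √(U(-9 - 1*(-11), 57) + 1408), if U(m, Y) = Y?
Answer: √1465 ≈ 38.275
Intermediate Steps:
√(U(-9 - 1*(-11), 57) + 1408) = √(57 + 1408) = √1465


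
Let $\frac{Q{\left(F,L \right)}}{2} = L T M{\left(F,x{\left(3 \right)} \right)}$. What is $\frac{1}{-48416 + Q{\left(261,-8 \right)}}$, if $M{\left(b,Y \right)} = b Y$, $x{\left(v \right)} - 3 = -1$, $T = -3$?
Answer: $- \frac{1}{23360} \approx -4.2808 \cdot 10^{-5}$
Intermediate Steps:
$x{\left(v \right)} = 2$ ($x{\left(v \right)} = 3 - 1 = 2$)
$M{\left(b,Y \right)} = Y b$
$Q{\left(F,L \right)} = - 12 F L$ ($Q{\left(F,L \right)} = 2 L \left(-3\right) 2 F = 2 - 3 L 2 F = 2 \left(- 6 F L\right) = - 12 F L$)
$\frac{1}{-48416 + Q{\left(261,-8 \right)}} = \frac{1}{-48416 - 3132 \left(-8\right)} = \frac{1}{-48416 + 25056} = \frac{1}{-23360} = - \frac{1}{23360}$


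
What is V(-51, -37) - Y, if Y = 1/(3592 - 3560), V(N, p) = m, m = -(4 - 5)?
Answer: 31/32 ≈ 0.96875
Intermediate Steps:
m = 1 (m = -1*(-1) = 1)
V(N, p) = 1
Y = 1/32 ≈ 0.031250
V(-51, -37) - Y = 1 - 1*1/32 = 1 - 1/32 = 31/32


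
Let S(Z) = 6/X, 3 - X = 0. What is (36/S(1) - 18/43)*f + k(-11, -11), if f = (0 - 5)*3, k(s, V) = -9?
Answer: -11727/43 ≈ -272.72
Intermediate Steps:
X = 3 (X = 3 - 1*0 = 3 + 0 = 3)
S(Z) = 2 (S(Z) = 6/3 = 6*(⅓) = 2)
f = -15 (f = -5*3 = -15)
(36/S(1) - 18/43)*f + k(-11, -11) = (36/2 - 18/43)*(-15) - 9 = (36*(½) - 18*1/43)*(-15) - 9 = (18 - 18/43)*(-15) - 9 = (756/43)*(-15) - 9 = -11340/43 - 9 = -11727/43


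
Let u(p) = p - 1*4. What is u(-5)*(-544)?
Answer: 4896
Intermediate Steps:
u(p) = -4 + p (u(p) = p - 4 = -4 + p)
u(-5)*(-544) = (-4 - 5)*(-544) = -9*(-544) = 4896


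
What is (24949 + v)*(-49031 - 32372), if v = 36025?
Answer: -4963466522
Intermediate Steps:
(24949 + v)*(-49031 - 32372) = (24949 + 36025)*(-49031 - 32372) = 60974*(-81403) = -4963466522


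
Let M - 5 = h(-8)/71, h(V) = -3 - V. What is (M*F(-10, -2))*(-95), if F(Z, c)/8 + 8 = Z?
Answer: 4924800/71 ≈ 69363.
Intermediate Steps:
F(Z, c) = -64 + 8*Z
M = 360/71 (M = 5 + (-3 - 1*(-8))/71 = 5 + (-3 + 8)*(1/71) = 5 + 5*(1/71) = 5 + 5/71 = 360/71 ≈ 5.0704)
(M*F(-10, -2))*(-95) = (360*(-64 + 8*(-10))/71)*(-95) = (360*(-64 - 80)/71)*(-95) = ((360/71)*(-144))*(-95) = -51840/71*(-95) = 4924800/71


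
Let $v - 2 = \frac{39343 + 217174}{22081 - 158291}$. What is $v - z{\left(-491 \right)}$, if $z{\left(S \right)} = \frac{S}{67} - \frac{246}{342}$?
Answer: $\frac{4247011697}{520185990} \approx 8.1644$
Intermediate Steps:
$z{\left(S \right)} = - \frac{41}{57} + \frac{S}{67}$ ($z{\left(S \right)} = S \frac{1}{67} - \frac{41}{57} = \frac{S}{67} - \frac{41}{57} = - \frac{41}{57} + \frac{S}{67}$)
$v = \frac{15903}{136210}$ ($v = 2 + \frac{39343 + 217174}{22081 - 158291} = 2 + \frac{256517}{-136210} = 2 + 256517 \left(- \frac{1}{136210}\right) = 2 - \frac{256517}{136210} = \frac{15903}{136210} \approx 0.11675$)
$v - z{\left(-491 \right)} = \frac{15903}{136210} - \left(- \frac{41}{57} + \frac{1}{67} \left(-491\right)\right) = \frac{15903}{136210} - \left(- \frac{41}{57} - \frac{491}{67}\right) = \frac{15903}{136210} - - \frac{30734}{3819} = \frac{15903}{136210} + \frac{30734}{3819} = \frac{4247011697}{520185990}$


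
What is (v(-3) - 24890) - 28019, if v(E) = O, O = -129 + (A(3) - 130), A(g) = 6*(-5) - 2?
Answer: -53200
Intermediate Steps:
A(g) = -32 (A(g) = -30 - 2 = -32)
O = -291 (O = -129 + (-32 - 130) = -129 - 162 = -291)
v(E) = -291
(v(-3) - 24890) - 28019 = (-291 - 24890) - 28019 = -25181 - 28019 = -53200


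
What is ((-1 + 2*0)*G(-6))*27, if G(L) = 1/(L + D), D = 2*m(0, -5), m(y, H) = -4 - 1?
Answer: 27/16 ≈ 1.6875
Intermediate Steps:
m(y, H) = -5
D = -10 (D = 2*(-5) = -10)
G(L) = 1/(-10 + L) (G(L) = 1/(L - 10) = 1/(-10 + L))
((-1 + 2*0)*G(-6))*27 = ((-1 + 2*0)/(-10 - 6))*27 = ((-1 + 0)/(-16))*27 = -1*(-1/16)*27 = (1/16)*27 = 27/16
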